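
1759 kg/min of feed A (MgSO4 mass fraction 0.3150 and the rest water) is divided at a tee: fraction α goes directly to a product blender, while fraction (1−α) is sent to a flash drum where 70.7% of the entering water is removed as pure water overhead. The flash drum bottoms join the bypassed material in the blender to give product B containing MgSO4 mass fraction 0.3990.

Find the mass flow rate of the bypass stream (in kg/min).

994.4 kg/min

All 1759×0.315 = 554.09 kg/min of MgSO4 reaches B, so B = 554.09/0.399 = 1388.7 kg/min and vapour = 370.32 kg/min.
The evaporator receives (1−α)·1759 of feed at 0.685 water and removes 0.707 of that water:
0.707×0.685×(1−α)×1759 = 370.32
(1−α) = 370.32/851.87 = 0.4347;  α = 0.5653.
Bypass flow = 0.5653×1759 = 994.35 kg/min.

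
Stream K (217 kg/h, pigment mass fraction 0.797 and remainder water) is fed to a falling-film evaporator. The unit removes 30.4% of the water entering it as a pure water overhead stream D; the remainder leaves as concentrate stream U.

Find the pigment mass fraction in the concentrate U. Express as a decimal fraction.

0.849

pigment is not removed: 217×0.797 = 172.95 kg/h of pigment enters U.
water entering = 217×0.203 = 44.051 kg/h; overhead removed = 0.304×44.051 = 13.392 kg/h.
Concentrate = 217 − 13.392 = 203.61 kg/h.
Mass fraction = 172.95/203.61 = 0.849.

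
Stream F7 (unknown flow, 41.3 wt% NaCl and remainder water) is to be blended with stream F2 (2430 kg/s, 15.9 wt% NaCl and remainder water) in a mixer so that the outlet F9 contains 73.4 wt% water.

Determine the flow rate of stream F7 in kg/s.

1769 kg/s

Let F7 be the unknown flow. Total out = 2430 + F7.
water balance: 2043.6 + 0.587·F7 = 0.734·(2430 + F7)
(0.587 − 0.734)·F7 = 0.734×2430 − 2043.6 = -260.01
F7 = -260.01 / -0.147 = 1768.8 kg/s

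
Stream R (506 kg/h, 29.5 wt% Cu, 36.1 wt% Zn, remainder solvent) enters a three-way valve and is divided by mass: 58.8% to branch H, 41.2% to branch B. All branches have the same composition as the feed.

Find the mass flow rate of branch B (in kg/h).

Branch B flow = 0.412×506 = 208.47 kg/h.

208.5 kg/h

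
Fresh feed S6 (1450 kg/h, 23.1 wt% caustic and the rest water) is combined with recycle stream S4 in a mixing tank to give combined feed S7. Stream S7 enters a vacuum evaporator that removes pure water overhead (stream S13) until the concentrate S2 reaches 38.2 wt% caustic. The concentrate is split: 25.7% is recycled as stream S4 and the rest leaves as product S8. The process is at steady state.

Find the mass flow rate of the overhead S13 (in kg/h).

Overall caustic balance (none leaves overhead): caustic in fresh feed = caustic in product, i.e. 1450×0.231 = (1−0.257)·S2·0.382.
S2 = 334.95/(0.382×0.743) = 1180.1 kg/h.
Recycle S4 = 0.257×1180.1 = 303.29 kg/h.
Combined feed S7 = 1450 + 303.29 = 1753.3 kg/h.
Overhead S13 = S7 − S2 = 1753.3 − 1180.1 = 573.17 kg/h.

573.2 kg/h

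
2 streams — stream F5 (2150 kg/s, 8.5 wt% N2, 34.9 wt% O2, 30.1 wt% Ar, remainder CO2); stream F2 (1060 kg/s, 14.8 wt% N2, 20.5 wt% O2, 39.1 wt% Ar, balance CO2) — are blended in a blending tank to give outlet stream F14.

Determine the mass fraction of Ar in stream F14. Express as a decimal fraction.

Total flow out = 2150 + 1060 = 3210 kg/s.
Ar in = 2150×0.301 + 1060×0.391 = 1061.6 kg/s.
Ar mass fraction in F14 = 1061.6/3210 = 0.3307.

0.3307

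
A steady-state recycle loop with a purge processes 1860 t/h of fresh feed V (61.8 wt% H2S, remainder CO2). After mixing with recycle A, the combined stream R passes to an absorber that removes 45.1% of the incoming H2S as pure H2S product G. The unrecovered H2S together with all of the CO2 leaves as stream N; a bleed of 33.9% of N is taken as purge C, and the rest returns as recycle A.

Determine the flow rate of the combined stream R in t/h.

3900 t/h

CO2 enters only via V and leaves only via the purge: 1860×0.382 = 0.339×(CO2 in N), and the absorber passes all CO2, so CO2 in R = CO2 in N = 2095.9 t/h.
H2S in R: m_A = 1860×0.618 + (1−0.339)·(1−0.451)·m_A, so m_A = 1149.5/0.6371 = 1804.2 t/h.
R = 1804.2 + 2095.9 = 3900.1 t/h.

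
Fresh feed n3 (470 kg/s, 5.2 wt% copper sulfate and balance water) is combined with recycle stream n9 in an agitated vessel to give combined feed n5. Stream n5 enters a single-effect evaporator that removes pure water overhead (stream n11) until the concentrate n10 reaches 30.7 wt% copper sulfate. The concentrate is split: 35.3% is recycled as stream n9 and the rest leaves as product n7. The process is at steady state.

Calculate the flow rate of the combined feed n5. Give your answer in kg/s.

513.4 kg/s

Overall copper sulfate balance (none leaves overhead): copper sulfate in fresh feed = copper sulfate in product, i.e. 470×0.052 = (1−0.353)·n10·0.307.
n10 = 24.44/(0.307×0.647) = 123.04 kg/s.
Recycle n9 = 0.353×123.04 = 43.434 kg/s.
Combined feed n5 = 470 + 43.434 = 513.43 kg/s.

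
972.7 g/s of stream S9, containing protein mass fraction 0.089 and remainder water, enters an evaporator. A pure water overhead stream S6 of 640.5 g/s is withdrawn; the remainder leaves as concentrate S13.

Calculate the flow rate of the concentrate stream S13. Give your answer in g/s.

Concentrate = 972.7 − 640.5 = 332.2 g/s.

332.2 g/s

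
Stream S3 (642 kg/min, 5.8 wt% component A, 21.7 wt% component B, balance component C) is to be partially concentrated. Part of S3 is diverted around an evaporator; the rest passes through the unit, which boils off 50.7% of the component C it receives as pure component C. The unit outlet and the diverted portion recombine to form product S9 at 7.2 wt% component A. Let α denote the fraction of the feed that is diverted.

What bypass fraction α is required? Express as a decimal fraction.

0.471

All 642×0.058 = 37.236 kg/min of component A reaches S9, so S9 = 37.236/0.072 = 517.17 kg/min and vapour = 124.83 kg/min.
The evaporator receives (1−α)·642 of feed at 0.725 component C and removes 0.507 of that component C:
0.507×0.725×(1−α)×642 = 124.83
(1−α) = 124.83/235.98 = 0.5290;  α = 0.4710.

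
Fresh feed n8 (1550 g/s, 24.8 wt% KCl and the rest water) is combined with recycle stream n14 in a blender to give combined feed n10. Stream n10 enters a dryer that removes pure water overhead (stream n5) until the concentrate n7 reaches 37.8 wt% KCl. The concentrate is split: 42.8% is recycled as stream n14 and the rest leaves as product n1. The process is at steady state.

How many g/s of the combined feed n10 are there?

Overall KCl balance (none leaves overhead): KCl in fresh feed = KCl in product, i.e. 1550×0.248 = (1−0.428)·n7·0.378.
n7 = 384.4/(0.378×0.572) = 1777.9 g/s.
Recycle n14 = 0.428×1777.9 = 760.92 g/s.
Combined feed n10 = 1550 + 760.92 = 2310.9 g/s.

2311 g/s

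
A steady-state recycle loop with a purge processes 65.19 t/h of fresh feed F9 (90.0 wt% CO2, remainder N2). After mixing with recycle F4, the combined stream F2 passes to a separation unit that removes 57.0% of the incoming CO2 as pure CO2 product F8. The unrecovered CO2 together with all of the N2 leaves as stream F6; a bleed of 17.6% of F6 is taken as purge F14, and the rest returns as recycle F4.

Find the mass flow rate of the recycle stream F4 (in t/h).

62.72 t/h

N2 enters only via F9 and leaves only via the purge: 65.19×0.100 = 0.176×(N2 in F6), and the separation unit passes all N2, so N2 in F2 = N2 in F6 = 37.04 t/h.
CO2 in F2: m_A = 65.19×0.900 + (1−0.176)·(1−0.570)·m_A, so m_A = 58.671/0.6457 = 90.867 t/h.
F6 = (1−0.570)×90.867 + 37.04 = 76.113 t/h.
Recycle F4 = (1−0.176)×76.113 = 62.717 t/h.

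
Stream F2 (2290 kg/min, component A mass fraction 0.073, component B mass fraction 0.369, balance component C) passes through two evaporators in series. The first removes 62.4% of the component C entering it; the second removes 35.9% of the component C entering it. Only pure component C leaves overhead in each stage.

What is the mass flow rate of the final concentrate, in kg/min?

1320 kg/min

component C in feed = 2290×0.558 = 1277.8 kg/min.
After stage 1: component C left = (1−0.624)×1277.8 = 480.46; stream total = 1492.6 kg/min.
After stage 2: component C left = (1−0.359)×480.46 = 307.98; final concentrate = 1320.2 kg/min.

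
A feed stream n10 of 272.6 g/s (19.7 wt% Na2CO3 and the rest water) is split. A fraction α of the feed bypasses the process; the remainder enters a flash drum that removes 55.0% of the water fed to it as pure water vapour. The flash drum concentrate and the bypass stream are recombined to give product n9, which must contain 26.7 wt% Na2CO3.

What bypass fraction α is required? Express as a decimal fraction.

All 272.6×0.197 = 53.702 g/s of Na2CO3 reaches n9, so n9 = 53.702/0.267 = 201.13 g/s and vapour = 71.468 g/s.
The evaporator receives (1−α)·272.6 of feed at 0.803 water and removes 0.550 of that water:
0.550×0.803×(1−α)×272.6 = 71.468
(1−α) = 71.468/120.39 = 0.5936;  α = 0.4064.

0.406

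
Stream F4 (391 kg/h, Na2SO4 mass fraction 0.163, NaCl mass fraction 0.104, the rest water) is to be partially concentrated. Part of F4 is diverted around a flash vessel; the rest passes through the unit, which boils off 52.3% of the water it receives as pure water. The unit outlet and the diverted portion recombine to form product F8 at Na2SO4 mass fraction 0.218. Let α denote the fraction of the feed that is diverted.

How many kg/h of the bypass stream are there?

133.7 kg/h

All 391×0.163 = 63.733 kg/h of Na2SO4 reaches F8, so F8 = 63.733/0.218 = 292.35 kg/h and vapour = 98.647 kg/h.
The evaporator receives (1−α)·391 of feed at 0.733 water and removes 0.523 of that water:
0.523×0.733×(1−α)×391 = 98.647
(1−α) = 98.647/149.89 = 0.6581;  α = 0.3419.
Bypass flow = 0.3419×391 = 133.68 kg/h.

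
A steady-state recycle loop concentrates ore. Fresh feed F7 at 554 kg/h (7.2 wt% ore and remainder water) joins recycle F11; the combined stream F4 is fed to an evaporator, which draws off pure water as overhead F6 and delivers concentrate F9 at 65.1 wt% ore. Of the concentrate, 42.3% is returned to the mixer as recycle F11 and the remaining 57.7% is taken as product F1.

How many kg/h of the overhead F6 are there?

Overall ore balance (none leaves overhead): ore in fresh feed = ore in product, i.e. 554×0.072 = (1−0.423)·F9·0.651.
F9 = 39.888/(0.651×0.577) = 106.19 kg/h.
Recycle F11 = 0.423×106.19 = 44.919 kg/h.
Combined feed F4 = 554 + 44.919 = 598.92 kg/h.
Overhead F6 = F4 − F9 = 598.92 − 106.19 = 492.73 kg/h.

492.7 kg/h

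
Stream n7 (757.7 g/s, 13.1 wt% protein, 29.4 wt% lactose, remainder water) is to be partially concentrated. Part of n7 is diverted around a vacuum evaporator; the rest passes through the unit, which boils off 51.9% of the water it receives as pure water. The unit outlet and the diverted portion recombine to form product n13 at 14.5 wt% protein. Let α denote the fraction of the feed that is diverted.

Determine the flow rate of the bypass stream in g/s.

All 757.7×0.131 = 99.259 g/s of protein reaches n13, so n13 = 99.259/0.145 = 684.54 g/s and vapour = 73.157 g/s.
The evaporator receives (1−α)·757.7 of feed at 0.575 water and removes 0.519 of that water:
0.519×0.575×(1−α)×757.7 = 73.157
(1−α) = 73.157/226.12 = 0.3235;  α = 0.6765.
Bypass flow = 0.6765×757.7 = 512.56 g/s.

512.6 g/s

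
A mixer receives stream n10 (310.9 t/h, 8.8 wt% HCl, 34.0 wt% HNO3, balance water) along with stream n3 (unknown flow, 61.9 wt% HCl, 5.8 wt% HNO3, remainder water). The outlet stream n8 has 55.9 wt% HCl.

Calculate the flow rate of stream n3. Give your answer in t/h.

2441 t/h

Let n3 be the unknown flow. Total out = 310.9 + n3.
HCl balance: 27.359 + 0.619·n3 = 0.559·(310.9 + n3)
(0.619 − 0.559)·n3 = 0.559×310.9 − 27.359 = 146.43
n3 = 146.43 / 0.060 = 2440.6 t/h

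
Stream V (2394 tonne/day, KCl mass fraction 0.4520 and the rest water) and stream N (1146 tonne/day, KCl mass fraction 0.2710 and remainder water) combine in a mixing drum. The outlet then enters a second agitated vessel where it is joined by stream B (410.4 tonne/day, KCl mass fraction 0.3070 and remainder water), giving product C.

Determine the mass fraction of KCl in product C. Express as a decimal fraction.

Overall, product flow = 3950.4 tonne/day.
KCl in = 2394×0.452 + 1146×0.271 + 410.4×0.307 = 1518.6 tonne/day.
KCl fraction in C = 0.3844.

0.3844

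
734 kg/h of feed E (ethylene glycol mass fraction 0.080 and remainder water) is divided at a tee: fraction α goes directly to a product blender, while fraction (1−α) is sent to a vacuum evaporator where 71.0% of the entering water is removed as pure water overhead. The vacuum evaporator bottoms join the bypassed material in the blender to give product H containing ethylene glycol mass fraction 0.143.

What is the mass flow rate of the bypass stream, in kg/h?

All 734×0.080 = 58.72 kg/h of ethylene glycol reaches H, so H = 58.72/0.143 = 410.63 kg/h and vapour = 323.37 kg/h.
The evaporator receives (1−α)·734 of feed at 0.920 water and removes 0.710 of that water:
0.710×0.920×(1−α)×734 = 323.37
(1−α) = 323.37/479.45 = 0.6745;  α = 0.3255.
Bypass flow = 0.3255×734 = 238.94 kg/h.

238.9 kg/h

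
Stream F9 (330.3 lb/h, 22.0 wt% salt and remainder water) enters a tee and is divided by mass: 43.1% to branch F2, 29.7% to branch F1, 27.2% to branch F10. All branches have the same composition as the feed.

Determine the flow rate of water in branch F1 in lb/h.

Branch F1 total = 0.297×330.3 = 98.099 lb/h.
water in F1 = 0.780×98.099 = 76.517 lb/h.

76.52 lb/h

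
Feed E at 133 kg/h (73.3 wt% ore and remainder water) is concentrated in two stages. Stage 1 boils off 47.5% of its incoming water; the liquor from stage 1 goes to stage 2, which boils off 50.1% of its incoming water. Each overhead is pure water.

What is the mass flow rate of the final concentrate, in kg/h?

water in feed = 133×0.267 = 35.511 kg/h.
After stage 1: water left = (1−0.475)×35.511 = 18.643; stream total = 116.13 kg/h.
After stage 2: water left = (1−0.501)×18.643 = 9.303; final concentrate = 106.79 kg/h.

106.8 kg/h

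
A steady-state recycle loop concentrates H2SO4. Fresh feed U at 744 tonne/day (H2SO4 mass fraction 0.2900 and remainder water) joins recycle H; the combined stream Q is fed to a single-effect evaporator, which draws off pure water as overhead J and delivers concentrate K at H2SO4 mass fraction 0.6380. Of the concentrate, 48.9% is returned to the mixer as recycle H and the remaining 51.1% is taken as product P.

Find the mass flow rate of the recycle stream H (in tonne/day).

Overall H2SO4 balance (none leaves overhead): H2SO4 in fresh feed = H2SO4 in product, i.e. 744×0.290 = (1−0.489)·K·0.638.
K = 215.76/(0.638×0.511) = 661.8 tonne/day.
Recycle H = 0.489×661.8 = 323.62 tonne/day.

323.6 tonne/day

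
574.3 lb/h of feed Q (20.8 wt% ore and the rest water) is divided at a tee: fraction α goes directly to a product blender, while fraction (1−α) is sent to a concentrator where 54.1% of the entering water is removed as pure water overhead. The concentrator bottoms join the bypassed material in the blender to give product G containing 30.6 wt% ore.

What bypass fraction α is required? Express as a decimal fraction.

0.253

All 574.3×0.208 = 119.45 lb/h of ore reaches G, so G = 119.45/0.306 = 390.37 lb/h and vapour = 183.93 lb/h.
The evaporator receives (1−α)·574.3 of feed at 0.792 water and removes 0.541 of that water:
0.541×0.792×(1−α)×574.3 = 183.93
(1−α) = 183.93/246.07 = 0.7475;  α = 0.2525.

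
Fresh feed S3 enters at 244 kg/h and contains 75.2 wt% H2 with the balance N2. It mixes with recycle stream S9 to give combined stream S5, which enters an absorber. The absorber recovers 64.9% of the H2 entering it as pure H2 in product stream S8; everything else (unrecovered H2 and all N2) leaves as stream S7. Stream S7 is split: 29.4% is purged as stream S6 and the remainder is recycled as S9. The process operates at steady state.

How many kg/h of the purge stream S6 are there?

85.68 kg/h

N2 enters only via S3 and leaves only via the purge: 244×0.248 = 0.294×(N2 in S7), and the absorber passes all N2, so N2 in S5 = N2 in S7 = 205.82 kg/h.
H2 in S5: m_A = 244×0.752 + (1−0.294)·(1−0.649)·m_A, so m_A = 183.49/0.7522 = 243.94 kg/h.
S7 = (1−0.649)×243.94 + 205.82 = 291.45 kg/h.
Purge S6 = 0.294×291.45 = 85.685 kg/h.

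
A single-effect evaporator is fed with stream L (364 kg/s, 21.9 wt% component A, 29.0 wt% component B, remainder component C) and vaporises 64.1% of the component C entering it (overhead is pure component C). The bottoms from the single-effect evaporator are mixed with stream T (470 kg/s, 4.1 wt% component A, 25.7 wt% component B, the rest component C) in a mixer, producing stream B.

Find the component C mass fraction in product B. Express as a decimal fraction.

Vapour removed = 0.641×0.491×364 = 114.56 kg/s; concentrate = 249.44 kg/s.
component C reaching the mixer = 64.162 (from concentrate) + 470×0.702 = 394.1 kg/s.
Product flow = 249.44 + 470 = 719.44 kg/s; component C fraction = 0.5478.

0.5478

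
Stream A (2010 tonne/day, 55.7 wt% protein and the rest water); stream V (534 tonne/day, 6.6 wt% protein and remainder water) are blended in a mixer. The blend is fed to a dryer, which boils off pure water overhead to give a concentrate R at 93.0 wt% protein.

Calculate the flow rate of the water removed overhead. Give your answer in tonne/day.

1302 tonne/day

protein entering = 2010×0.557 + 534×0.066 = 1154.8 tonne/day.
All protein reports to R, so R = 1154.8/0.930 = 1241.7 tonne/day.
Total feed = 2544 tonne/day; overhead = 2544 − 1241.7 = 1302.3 tonne/day.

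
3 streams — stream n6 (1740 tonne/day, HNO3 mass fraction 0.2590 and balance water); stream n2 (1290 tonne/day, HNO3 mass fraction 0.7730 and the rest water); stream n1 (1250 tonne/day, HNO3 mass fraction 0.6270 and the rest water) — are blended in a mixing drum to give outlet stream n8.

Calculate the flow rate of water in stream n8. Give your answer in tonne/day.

2048 tonne/day

water out = water in = 1740×0.741 + 1290×0.227 + 1250×0.373 = 2048.4 tonne/day.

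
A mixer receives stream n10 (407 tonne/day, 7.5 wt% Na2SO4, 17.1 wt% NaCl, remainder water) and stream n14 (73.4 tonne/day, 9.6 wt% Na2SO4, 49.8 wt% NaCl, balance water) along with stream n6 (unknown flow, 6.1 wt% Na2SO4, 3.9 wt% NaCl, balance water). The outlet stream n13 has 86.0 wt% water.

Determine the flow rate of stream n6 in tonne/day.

Let n6 be the unknown flow. Total out = 480.4 + n6.
water balance: 336.68 + 0.900·n6 = 0.860·(480.4 + n6)
(0.900 − 0.860)·n6 = 0.860×480.4 − 336.68 = 76.466
n6 = 76.466 / 0.040 = 1911.6 tonne/day

1912 tonne/day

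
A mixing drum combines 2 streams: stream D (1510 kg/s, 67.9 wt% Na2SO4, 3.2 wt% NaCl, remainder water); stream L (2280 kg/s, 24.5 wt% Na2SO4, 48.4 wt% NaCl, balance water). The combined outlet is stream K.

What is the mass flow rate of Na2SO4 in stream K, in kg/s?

1584 kg/s

Na2SO4 out = Na2SO4 in = 1510×0.679 + 2280×0.245 = 1583.9 kg/s.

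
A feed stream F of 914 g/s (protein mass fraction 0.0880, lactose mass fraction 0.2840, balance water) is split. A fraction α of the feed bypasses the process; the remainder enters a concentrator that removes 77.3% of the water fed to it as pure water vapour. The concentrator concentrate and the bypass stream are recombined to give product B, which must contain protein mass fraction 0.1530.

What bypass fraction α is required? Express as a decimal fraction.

0.125

All 914×0.088 = 80.432 g/s of protein reaches B, so B = 80.432/0.153 = 525.7 g/s and vapour = 388.3 g/s.
The evaporator receives (1−α)·914 of feed at 0.628 water and removes 0.773 of that water:
0.773×0.628×(1−α)×914 = 388.3
(1−α) = 388.3/443.7 = 0.8752;  α = 0.1248.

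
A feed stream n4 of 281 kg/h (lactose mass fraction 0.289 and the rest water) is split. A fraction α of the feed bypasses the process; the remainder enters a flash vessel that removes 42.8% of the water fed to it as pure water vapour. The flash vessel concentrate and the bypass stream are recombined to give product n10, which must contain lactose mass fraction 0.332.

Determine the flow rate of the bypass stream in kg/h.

161.4 kg/h

All 281×0.289 = 81.209 kg/h of lactose reaches n10, so n10 = 81.209/0.332 = 244.61 kg/h and vapour = 36.395 kg/h.
The evaporator receives (1−α)·281 of feed at 0.711 water and removes 0.428 of that water:
0.428×0.711×(1−α)×281 = 36.395
(1−α) = 36.395/85.511 = 0.4256;  α = 0.5744.
Bypass flow = 0.5744×281 = 161.4 kg/h.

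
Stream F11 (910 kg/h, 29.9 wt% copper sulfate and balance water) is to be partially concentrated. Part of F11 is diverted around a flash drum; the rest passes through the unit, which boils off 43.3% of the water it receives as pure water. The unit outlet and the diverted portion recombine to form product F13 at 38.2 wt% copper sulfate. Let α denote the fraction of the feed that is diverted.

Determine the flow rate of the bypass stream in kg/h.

All 910×0.299 = 272.09 kg/h of copper sulfate reaches F13, so F13 = 272.09/0.382 = 712.28 kg/h and vapour = 197.72 kg/h.
The evaporator receives (1−α)·910 of feed at 0.701 water and removes 0.433 of that water:
0.433×0.701×(1−α)×910 = 197.72
(1−α) = 197.72/276.22 = 0.7158;  α = 0.2842.
Bypass flow = 0.2842×910 = 258.6 kg/h.

258.6 kg/h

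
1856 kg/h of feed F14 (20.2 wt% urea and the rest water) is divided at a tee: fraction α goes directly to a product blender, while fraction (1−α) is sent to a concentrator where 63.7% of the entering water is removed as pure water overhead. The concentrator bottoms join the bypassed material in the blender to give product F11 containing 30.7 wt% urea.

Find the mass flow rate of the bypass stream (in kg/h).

All 1856×0.202 = 374.91 kg/h of urea reaches F11, so F11 = 374.91/0.307 = 1221.2 kg/h and vapour = 634.79 kg/h.
The evaporator receives (1−α)·1856 of feed at 0.798 water and removes 0.637 of that water:
0.637×0.798×(1−α)×1856 = 634.79
(1−α) = 634.79/943.45 = 0.6728;  α = 0.3272.
Bypass flow = 0.3272×1856 = 607.22 kg/h.

607.2 kg/h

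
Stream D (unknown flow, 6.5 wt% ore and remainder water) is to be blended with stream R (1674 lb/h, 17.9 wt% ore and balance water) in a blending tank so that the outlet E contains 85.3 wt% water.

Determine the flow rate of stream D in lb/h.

653.3 lb/h

Let D be the unknown flow. Total out = 1674 + D.
water balance: 1374.4 + 0.935·D = 0.853·(1674 + D)
(0.935 − 0.853)·D = 0.853×1674 − 1374.4 = 53.568
D = 53.568 / 0.082 = 653.27 lb/h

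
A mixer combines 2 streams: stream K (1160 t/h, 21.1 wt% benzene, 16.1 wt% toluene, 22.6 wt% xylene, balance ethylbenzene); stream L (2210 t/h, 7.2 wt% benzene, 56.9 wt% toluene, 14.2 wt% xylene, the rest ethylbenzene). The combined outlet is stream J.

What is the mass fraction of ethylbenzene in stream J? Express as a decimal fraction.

Total flow out = 1160 + 2210 = 3370 t/h.
ethylbenzene in = 1160×0.402 + 2210×0.217 = 945.89 t/h.
ethylbenzene mass fraction in J = 945.89/3370 = 0.281.

0.281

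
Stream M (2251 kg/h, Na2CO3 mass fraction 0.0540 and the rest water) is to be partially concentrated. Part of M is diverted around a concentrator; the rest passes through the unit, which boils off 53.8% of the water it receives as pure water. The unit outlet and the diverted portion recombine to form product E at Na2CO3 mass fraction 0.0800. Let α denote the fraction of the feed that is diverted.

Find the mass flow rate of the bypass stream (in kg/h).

813.6 kg/h

All 2251×0.054 = 121.55 kg/h of Na2CO3 reaches E, so E = 121.55/0.080 = 1519.4 kg/h and vapour = 731.58 kg/h.
The evaporator receives (1−α)·2251 of feed at 0.946 water and removes 0.538 of that water:
0.538×0.946×(1−α)×2251 = 731.58
(1−α) = 731.58/1145.6 = 0.6386;  α = 0.3614.
Bypass flow = 0.3614×2251 = 813.57 kg/h.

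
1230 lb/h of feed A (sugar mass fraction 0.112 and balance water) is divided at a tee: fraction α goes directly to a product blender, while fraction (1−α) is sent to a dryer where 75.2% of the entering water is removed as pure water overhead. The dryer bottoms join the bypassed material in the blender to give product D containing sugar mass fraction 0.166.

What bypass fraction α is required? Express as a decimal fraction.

All 1230×0.112 = 137.76 lb/h of sugar reaches D, so D = 137.76/0.166 = 829.88 lb/h and vapour = 400.12 lb/h.
The evaporator receives (1−α)·1230 of feed at 0.888 water and removes 0.752 of that water:
0.752×0.888×(1−α)×1230 = 400.12
(1−α) = 400.12/821.36 = 0.4871;  α = 0.5129.

0.513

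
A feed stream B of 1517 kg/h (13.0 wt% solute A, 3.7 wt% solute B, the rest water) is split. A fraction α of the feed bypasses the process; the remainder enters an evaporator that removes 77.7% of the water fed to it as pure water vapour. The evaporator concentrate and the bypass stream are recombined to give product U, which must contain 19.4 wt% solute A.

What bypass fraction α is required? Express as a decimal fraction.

All 1517×0.130 = 197.21 kg/h of solute A reaches U, so U = 197.21/0.194 = 1016.5 kg/h and vapour = 500.45 kg/h.
The evaporator receives (1−α)·1517 of feed at 0.833 water and removes 0.777 of that water:
0.777×0.833×(1−α)×1517 = 500.45
(1−α) = 500.45/981.86 = 0.5097;  α = 0.4903.

0.490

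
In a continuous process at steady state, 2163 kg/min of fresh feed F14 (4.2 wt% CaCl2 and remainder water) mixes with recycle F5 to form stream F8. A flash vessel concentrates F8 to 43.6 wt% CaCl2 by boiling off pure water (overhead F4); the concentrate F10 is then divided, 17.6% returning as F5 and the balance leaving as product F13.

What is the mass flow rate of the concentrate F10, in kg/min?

Overall CaCl2 balance (none leaves overhead): CaCl2 in fresh feed = CaCl2 in product, i.e. 2163×0.042 = (1−0.176)·F10·0.436.
F10 = 90.846/(0.436×0.824) = 252.87 kg/min.

252.9 kg/min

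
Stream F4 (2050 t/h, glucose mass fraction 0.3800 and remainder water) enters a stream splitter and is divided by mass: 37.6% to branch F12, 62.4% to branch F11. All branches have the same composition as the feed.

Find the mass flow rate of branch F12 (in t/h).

770.8 t/h

Branch F12 flow = 0.376×2050 = 770.8 t/h.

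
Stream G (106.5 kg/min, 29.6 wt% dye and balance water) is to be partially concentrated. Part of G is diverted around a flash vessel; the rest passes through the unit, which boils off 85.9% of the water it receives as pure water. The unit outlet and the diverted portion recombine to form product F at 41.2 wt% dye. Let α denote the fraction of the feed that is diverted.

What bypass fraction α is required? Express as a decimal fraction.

0.534

All 106.5×0.296 = 31.524 kg/min of dye reaches F, so F = 31.524/0.412 = 76.515 kg/min and vapour = 29.985 kg/min.
The evaporator receives (1−α)·106.5 of feed at 0.704 water and removes 0.859 of that water:
0.859×0.704×(1−α)×106.5 = 29.985
(1−α) = 29.985/64.404 = 0.4656;  α = 0.5344.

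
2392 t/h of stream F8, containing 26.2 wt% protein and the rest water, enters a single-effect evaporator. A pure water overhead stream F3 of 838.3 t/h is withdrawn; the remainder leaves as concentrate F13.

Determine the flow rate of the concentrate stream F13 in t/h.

1554 t/h

Concentrate = 2392 − 838.3 = 1553.7 t/h.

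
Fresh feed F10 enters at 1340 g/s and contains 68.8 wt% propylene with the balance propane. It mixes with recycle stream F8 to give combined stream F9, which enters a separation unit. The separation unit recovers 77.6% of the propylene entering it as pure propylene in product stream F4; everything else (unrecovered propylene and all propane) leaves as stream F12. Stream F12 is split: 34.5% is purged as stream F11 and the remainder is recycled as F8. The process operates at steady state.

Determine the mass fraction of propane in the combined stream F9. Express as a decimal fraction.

0.529

propane enters only via F10 and leaves only via the purge: 1340×0.312 = 0.345×(propane in F12), and the separation unit passes all propane, so propane in F9 = propane in F12 = 1211.8 g/s.
propylene in F9: m_A = 1340×0.688 + (1−0.345)·(1−0.776)·m_A, so m_A = 921.92/0.8533 = 1080.4 g/s.
F9 = 1080.4 + 1211.8 = 2292.3 g/s.
propane fraction in F9 = 1211.8/2292.3 = 0.529.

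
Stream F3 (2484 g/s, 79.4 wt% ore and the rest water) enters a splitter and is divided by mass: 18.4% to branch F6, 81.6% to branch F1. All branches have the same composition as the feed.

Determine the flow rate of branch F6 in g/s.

Branch F6 flow = 0.184×2484 = 457.06 g/s.

457.1 g/s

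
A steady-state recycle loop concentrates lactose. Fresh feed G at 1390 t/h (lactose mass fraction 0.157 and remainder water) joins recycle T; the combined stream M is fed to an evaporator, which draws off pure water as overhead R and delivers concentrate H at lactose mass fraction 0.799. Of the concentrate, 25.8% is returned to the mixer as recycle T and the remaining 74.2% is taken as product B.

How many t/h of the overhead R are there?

Overall lactose balance (none leaves overhead): lactose in fresh feed = lactose in product, i.e. 1390×0.157 = (1−0.258)·H·0.799.
H = 218.23/(0.799×0.742) = 368.1 t/h.
Recycle T = 0.258×368.1 = 94.969 t/h.
Combined feed M = 1390 + 94.969 = 1485 t/h.
Overhead R = M − H = 1485 − 368.1 = 1116.9 t/h.

1117 t/h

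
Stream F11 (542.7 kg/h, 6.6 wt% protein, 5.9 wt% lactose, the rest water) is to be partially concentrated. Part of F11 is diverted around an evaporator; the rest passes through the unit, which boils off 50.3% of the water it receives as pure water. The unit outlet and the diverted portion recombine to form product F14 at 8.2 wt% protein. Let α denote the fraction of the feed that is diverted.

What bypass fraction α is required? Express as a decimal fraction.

All 542.7×0.066 = 35.818 kg/h of protein reaches F14, so F14 = 35.818/0.082 = 436.81 kg/h and vapour = 105.89 kg/h.
The evaporator receives (1−α)·542.7 of feed at 0.875 water and removes 0.503 of that water:
0.503×0.875×(1−α)×542.7 = 105.89
(1−α) = 105.89/238.86 = 0.4433;  α = 0.5567.

0.557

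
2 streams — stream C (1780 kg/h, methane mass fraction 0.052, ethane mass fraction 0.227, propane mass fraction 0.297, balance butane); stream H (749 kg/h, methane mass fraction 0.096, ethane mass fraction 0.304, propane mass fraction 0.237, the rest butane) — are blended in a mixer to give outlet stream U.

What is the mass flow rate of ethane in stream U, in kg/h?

ethane out = ethane in = 1780×0.227 + 749×0.304 = 631.76 kg/h.

631.8 kg/h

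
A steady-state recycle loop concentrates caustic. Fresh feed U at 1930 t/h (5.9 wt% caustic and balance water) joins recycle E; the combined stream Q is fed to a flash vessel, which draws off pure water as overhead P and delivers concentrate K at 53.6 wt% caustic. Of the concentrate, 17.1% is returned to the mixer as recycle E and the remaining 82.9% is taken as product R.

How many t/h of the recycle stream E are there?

43.82 t/h

Overall caustic balance (none leaves overhead): caustic in fresh feed = caustic in product, i.e. 1930×0.059 = (1−0.171)·K·0.536.
K = 113.87/(0.536×0.829) = 256.27 t/h.
Recycle E = 0.171×256.27 = 43.821 t/h.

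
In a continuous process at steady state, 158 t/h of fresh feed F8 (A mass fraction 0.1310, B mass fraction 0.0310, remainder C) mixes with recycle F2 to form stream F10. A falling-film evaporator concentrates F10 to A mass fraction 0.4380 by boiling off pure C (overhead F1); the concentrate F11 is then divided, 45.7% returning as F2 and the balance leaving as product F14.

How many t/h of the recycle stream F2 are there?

39.77 t/h

Overall A balance (none leaves overhead): A in fresh feed = A in product, i.e. 158×0.131 = (1−0.457)·F11·0.438.
F11 = 20.698/(0.438×0.543) = 87.027 t/h.
Recycle F2 = 0.457×87.027 = 39.771 t/h.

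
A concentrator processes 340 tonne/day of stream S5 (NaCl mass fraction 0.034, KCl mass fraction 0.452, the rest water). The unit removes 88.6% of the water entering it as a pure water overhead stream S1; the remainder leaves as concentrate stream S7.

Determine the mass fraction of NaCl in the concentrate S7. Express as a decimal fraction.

0.062

NaCl is not removed: 340×0.034 = 11.56 tonne/day of NaCl enters S7.
water entering = 340×0.514 = 174.76 tonne/day; overhead removed = 0.886×174.76 = 154.84 tonne/day.
Concentrate = 340 − 154.84 = 185.16 tonne/day.
Mass fraction = 11.56/185.16 = 0.062.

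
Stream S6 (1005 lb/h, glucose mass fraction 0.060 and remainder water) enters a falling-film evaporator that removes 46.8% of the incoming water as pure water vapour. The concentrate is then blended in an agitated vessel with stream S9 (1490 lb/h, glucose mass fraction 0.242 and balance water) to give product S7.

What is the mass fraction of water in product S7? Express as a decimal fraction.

Vapour removed = 0.468×0.940×1005 = 442.12 lb/h; concentrate = 562.88 lb/h.
water reaching the mixer = 502.58 (from concentrate) + 1490×0.758 = 1632 lb/h.
Product flow = 562.88 + 1490 = 2052.9 lb/h; water fraction = 0.795.

0.795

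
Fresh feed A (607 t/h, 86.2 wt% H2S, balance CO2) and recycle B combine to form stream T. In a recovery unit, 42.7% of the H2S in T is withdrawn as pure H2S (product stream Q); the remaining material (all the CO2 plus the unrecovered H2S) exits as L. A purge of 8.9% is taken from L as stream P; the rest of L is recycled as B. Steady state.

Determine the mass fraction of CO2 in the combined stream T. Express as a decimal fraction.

0.462

CO2 enters only via A and leaves only via the purge: 607×0.138 = 0.089×(CO2 in L), and the recovery unit passes all CO2, so CO2 in T = CO2 in L = 941.19 t/h.
H2S in T: m_A = 607×0.862 + (1−0.089)·(1−0.427)·m_A, so m_A = 523.23/0.4780 = 1094.6 t/h.
T = 1094.6 + 941.19 = 2035.8 t/h.
CO2 fraction in T = 941.19/2035.8 = 0.462.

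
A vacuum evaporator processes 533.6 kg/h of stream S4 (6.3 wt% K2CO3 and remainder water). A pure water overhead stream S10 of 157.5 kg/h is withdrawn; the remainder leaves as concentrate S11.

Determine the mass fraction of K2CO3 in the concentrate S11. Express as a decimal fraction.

0.089

K2CO3 is not removed: 533.6×0.063 = 33.617 kg/h of K2CO3 enters S11.
Concentrate = 533.6 − 157.5 = 376.1 kg/h.
Mass fraction = 33.617/376.1 = 0.089.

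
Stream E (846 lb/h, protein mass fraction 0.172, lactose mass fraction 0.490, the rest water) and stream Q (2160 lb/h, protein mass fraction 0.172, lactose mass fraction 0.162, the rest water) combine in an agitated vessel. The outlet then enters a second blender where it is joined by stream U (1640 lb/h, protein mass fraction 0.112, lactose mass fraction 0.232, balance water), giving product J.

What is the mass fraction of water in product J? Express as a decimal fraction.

Overall, product flow = 4646 lb/h.
water in = 846×0.338 + 2160×0.666 + 1640×0.656 = 2800.3 lb/h.
water fraction in J = 0.603.

0.603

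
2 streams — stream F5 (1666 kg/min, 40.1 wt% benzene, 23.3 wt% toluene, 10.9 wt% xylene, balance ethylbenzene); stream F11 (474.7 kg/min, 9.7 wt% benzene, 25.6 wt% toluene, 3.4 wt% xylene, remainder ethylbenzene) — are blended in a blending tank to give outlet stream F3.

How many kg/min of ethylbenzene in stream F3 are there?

ethylbenzene out = ethylbenzene in = 1666×0.257 + 474.7×0.613 = 719.15 kg/min.

719.2 kg/min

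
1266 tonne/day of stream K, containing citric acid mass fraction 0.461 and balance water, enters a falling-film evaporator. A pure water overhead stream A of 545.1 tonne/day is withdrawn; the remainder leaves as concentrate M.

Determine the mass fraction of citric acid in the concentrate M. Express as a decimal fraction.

0.810

citric acid is not removed: 1266×0.461 = 583.63 tonne/day of citric acid enters M.
Concentrate = 1266 − 545.1 = 720.9 tonne/day.
Mass fraction = 583.63/720.9 = 0.810.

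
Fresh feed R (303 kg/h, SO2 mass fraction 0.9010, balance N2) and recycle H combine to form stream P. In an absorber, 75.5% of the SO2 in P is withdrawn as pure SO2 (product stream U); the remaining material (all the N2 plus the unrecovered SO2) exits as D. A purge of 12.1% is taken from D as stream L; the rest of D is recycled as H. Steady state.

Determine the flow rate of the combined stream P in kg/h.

N2 enters only via R and leaves only via the purge: 303×0.099 = 0.121×(N2 in D), and the absorber passes all N2, so N2 in P = N2 in D = 247.91 kg/h.
SO2 in P: m_A = 303×0.901 + (1−0.121)·(1−0.755)·m_A, so m_A = 273/0.7846 = 347.93 kg/h.
P = 347.93 + 247.91 = 595.84 kg/h.

595.8 kg/h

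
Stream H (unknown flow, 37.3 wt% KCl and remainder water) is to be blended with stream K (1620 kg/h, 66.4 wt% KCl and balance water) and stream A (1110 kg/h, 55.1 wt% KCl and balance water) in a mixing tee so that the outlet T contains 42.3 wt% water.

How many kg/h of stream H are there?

549.4 kg/h

Let H be the unknown flow. Total out = 2730 + H.
water balance: 1042.7 + 0.627·H = 0.423·(2730 + H)
(0.627 − 0.423)·H = 0.423×2730 − 1042.7 = 112.08
H = 112.08 / 0.204 = 549.41 kg/h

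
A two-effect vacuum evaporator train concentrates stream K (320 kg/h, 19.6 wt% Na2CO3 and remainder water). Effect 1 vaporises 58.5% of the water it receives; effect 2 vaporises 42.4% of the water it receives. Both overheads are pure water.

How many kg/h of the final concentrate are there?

124.2 kg/h

water in feed = 320×0.804 = 257.28 kg/h.
After stage 1: water left = (1−0.585)×257.28 = 106.77; stream total = 169.49 kg/h.
After stage 2: water left = (1−0.424)×106.77 = 61.5; final concentrate = 124.22 kg/h.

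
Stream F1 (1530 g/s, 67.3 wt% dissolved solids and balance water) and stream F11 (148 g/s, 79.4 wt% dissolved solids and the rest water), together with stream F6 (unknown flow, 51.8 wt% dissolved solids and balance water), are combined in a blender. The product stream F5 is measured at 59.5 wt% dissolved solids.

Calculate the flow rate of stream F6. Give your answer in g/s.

1932 g/s

Let F6 be the unknown flow. Total out = 1678 + F6.
dissolved solids balance: 1147.2 + 0.518·F6 = 0.595·(1678 + F6)
(0.518 − 0.595)·F6 = 0.595×1678 − 1147.2 = -148.79
F6 = -148.79 / -0.077 = 1932.4 g/s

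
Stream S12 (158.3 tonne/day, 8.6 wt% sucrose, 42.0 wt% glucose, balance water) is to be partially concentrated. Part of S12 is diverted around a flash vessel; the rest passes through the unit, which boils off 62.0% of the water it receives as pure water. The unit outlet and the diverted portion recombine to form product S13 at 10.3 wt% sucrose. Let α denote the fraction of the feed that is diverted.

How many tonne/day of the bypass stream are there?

73 tonne/day

All 158.3×0.086 = 13.614 tonne/day of sucrose reaches S13, so S13 = 13.614/0.103 = 132.17 tonne/day and vapour = 26.127 tonne/day.
The evaporator receives (1−α)·158.3 of feed at 0.494 water and removes 0.620 of that water:
0.620×0.494×(1−α)×158.3 = 26.127
(1−α) = 26.127/48.484 = 0.5389;  α = 0.4611.
Bypass flow = 0.4611×158.3 = 72.995 tonne/day.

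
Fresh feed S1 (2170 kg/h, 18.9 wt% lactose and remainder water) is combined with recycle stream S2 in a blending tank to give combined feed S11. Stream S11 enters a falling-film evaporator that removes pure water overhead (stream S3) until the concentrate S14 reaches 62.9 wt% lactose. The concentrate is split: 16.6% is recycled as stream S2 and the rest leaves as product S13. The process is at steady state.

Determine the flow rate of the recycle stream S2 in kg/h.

129.8 kg/h

Overall lactose balance (none leaves overhead): lactose in fresh feed = lactose in product, i.e. 2170×0.189 = (1−0.166)·S14·0.629.
S14 = 410.13/(0.629×0.834) = 781.82 kg/h.
Recycle S2 = 0.166×781.82 = 129.78 kg/h.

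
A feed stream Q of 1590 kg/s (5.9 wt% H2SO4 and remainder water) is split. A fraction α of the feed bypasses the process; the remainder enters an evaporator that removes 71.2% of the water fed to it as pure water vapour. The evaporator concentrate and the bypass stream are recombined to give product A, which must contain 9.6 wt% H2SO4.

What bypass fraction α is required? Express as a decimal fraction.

0.425

All 1590×0.059 = 93.81 kg/s of H2SO4 reaches A, so A = 93.81/0.096 = 977.19 kg/s and vapour = 612.81 kg/s.
The evaporator receives (1−α)·1590 of feed at 0.941 water and removes 0.712 of that water:
0.712×0.941×(1−α)×1590 = 612.81
(1−α) = 612.81/1065.3 = 0.5753;  α = 0.4247.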